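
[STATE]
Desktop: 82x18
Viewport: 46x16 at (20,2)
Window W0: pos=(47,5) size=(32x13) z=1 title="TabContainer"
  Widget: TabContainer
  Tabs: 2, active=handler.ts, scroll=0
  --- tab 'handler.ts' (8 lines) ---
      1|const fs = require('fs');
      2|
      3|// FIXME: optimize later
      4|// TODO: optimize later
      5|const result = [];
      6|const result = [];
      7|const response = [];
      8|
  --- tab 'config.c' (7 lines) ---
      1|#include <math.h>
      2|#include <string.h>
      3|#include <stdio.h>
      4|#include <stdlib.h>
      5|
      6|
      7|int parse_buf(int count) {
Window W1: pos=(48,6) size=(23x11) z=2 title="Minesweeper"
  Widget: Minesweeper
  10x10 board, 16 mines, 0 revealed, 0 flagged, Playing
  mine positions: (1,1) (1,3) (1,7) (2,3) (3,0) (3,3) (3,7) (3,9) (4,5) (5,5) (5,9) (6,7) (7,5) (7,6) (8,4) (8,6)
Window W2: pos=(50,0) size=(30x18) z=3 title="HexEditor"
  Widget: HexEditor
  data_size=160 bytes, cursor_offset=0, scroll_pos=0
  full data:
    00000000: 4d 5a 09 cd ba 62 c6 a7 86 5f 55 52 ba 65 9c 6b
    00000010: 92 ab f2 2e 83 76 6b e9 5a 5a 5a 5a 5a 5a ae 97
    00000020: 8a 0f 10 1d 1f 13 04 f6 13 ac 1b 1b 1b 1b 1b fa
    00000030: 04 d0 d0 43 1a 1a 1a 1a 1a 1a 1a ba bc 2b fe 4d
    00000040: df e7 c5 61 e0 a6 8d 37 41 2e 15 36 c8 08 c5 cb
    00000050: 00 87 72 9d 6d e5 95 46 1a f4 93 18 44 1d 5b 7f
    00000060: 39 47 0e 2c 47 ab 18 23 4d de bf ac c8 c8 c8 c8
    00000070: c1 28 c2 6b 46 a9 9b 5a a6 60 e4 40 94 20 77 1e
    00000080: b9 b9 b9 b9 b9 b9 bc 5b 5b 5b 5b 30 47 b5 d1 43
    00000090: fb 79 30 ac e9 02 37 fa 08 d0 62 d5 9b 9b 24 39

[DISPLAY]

                              ┠───────────────
                              ┃00000000  4D 5a
                              ┃00000010  92 ab
                           ┏━━┃00000020  8a 0f
                           ┃┏━┃00000030  04 d0
                           ┠┃ ┃00000040  df e7
                           ┃┠─┃00000050  00 87
                           ┃┃■┃00000060  39 47
                           ┃┃■┃00000070  c1 28
                           ┃┃■┃00000080  b9 b9
                           ┃┃■┃00000090  fb 79
                           ┃┃■┃               
                           ┃┃■┃               
                           ┃┃■┃               
                           ┃┗━┃               
                           ┗━━┗━━━━━━━━━━━━━━━


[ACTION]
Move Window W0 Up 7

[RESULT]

                           ┠──┠───────────────
                           ┃[h┃00000000  4D 5a
                           ┃──┃00000010  92 ab
                           ┃co┃00000020  8a 0f
                           ┃┏━┃00000030  04 d0
                           ┃┃ ┃00000040  df e7
                           ┃┠─┃00000050  00 87
                           ┃┃■┃00000060  39 47
                           ┃┃■┃00000070  c1 28
                           ┃┃■┃00000080  b9 b9
                           ┗┃■┃00000090  fb 79
                            ┃■┃               
                            ┃■┃               
                            ┃■┃               
                            ┗━┃               
                              ┗━━━━━━━━━━━━━━━


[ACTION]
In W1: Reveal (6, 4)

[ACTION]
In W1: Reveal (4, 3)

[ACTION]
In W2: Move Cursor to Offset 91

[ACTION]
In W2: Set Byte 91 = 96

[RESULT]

                           ┠──┠───────────────
                           ┃[h┃00000000  4d 5a
                           ┃──┃00000010  92 ab
                           ┃co┃00000020  8a 0f
                           ┃┏━┃00000030  04 d0
                           ┃┃ ┃00000040  df e7
                           ┃┠─┃00000050  00 87
                           ┃┃■┃00000060  39 47
                           ┃┃■┃00000070  c1 28
                           ┃┃■┃00000080  b9 b9
                           ┗┃■┃00000090  fb 79
                            ┃■┃               
                            ┃■┃               
                            ┃■┃               
                            ┗━┃               
                              ┗━━━━━━━━━━━━━━━


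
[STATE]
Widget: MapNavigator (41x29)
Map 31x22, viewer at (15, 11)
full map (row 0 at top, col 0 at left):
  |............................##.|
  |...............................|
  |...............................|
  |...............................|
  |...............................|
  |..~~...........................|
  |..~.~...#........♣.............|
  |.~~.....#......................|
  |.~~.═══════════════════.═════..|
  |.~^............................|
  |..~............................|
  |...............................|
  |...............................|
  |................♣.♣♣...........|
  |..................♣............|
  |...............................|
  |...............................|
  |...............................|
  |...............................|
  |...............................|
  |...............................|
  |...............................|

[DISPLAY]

                                         
                                         
                                         
     ............................##.     
     ...............................     
     ...............................     
     ...............................     
     ...............................     
     ..~~...........................     
     ..~.~...#........♣.............     
     .~~.....#......................     
     .~~.═══════════════════.═════..     
     .~^............................     
     ..~............................     
     ...............@...............     
     ...............................     
     ................♣.♣♣...........     
     ..................♣............     
     ...............................     
     ...............................     
     ...............................     
     ...............................     
     ...............................     
     ...............................     
     ...............................     
                                         
                                         
                                         
                                         


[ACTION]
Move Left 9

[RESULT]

                                         
                                         
                                         
              ...........................
              ...........................
              ...........................
              ...........................
              ...........................
              ..~~.......................
              ..~.~...#........♣.........
              .~~.....#..................
              .~~.═══════════════════.═══
              .~^........................
              ..~........................
              ......@....................
              ...........................
              ................♣.♣♣.......
              ..................♣........
              ...........................
              ...........................
              ...........................
              ...........................
              ...........................
              ...........................
              ...........................
                                         
                                         
                                         
                                         


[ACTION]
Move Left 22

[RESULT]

                                         
                                         
                                         
                    .....................
                    .....................
                    .....................
                    .....................
                    .....................
                    ..~~.................
                    ..~.~...#........♣...
                    .~~.....#............
                    .~~.═════════════════
                    .~^..................
                    ..~..................
                    @....................
                    .....................
                    ................♣.♣♣.
                    ..................♣..
                    .....................
                    .....................
                    .....................
                    .....................
                    .....................
                    .....................
                    .....................
                                         
                                         
                                         
                                         


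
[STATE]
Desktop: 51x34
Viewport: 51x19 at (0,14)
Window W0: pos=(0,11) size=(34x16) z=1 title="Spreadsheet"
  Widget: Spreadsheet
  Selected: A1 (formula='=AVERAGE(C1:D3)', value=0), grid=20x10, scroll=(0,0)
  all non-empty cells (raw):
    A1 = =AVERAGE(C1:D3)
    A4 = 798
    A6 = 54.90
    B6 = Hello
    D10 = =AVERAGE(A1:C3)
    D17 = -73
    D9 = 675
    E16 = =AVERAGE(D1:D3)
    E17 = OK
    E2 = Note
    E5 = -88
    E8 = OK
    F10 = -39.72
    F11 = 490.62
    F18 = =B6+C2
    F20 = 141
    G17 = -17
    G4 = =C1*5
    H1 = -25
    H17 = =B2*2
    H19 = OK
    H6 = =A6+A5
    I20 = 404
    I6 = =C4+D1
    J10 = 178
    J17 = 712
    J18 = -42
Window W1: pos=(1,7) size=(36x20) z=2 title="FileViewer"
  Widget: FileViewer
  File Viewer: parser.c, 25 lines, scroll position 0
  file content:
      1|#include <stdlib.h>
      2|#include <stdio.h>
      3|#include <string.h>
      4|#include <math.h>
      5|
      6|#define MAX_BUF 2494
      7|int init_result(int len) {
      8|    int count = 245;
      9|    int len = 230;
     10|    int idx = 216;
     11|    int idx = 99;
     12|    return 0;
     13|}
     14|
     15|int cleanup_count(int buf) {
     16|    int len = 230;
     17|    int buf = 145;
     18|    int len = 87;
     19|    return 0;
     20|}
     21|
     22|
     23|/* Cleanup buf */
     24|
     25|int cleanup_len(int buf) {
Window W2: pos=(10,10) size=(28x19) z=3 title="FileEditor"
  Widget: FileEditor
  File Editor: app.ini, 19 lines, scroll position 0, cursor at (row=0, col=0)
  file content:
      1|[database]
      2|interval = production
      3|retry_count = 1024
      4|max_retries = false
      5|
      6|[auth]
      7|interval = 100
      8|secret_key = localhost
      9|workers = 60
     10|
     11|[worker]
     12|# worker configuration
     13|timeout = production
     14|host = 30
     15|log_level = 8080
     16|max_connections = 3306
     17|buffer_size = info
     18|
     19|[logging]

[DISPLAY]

┃┃        ┃interval = production    █┃             
┃┃#define ┃retry_count = 1024       ░┃             
┃┃int init┃max_retries = false      ░┃             
┃┃    int ┃                         ░┃             
┃┃    int ┃[auth]                   ░┃             
┃┃    int ┃interval = 100           ░┃             
┃┃    int ┃secret_key = localhost   ░┃             
┃┃    retu┃workers = 60             ░┃             
┃┃}       ┃                         ░┃             
┃┃        ┃[worker]                 ░┃             
┃┃int clea┃# worker configuration   ░┃             
┃┃    int ┃timeout = production     ░┃             
┗┗━━━━━━━━┃host = 30                ░┃             
          ┃log_level = 8080         ▼┃             
          ┗━━━━━━━━━━━━━━━━━━━━━━━━━━┛             
                                                   
                                                   
                                                   
                                                   


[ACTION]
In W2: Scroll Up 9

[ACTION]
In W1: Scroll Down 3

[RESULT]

┃┃    int ┃interval = production    █┃             
┃┃    int ┃retry_count = 1024       ░┃             
┃┃    int ┃max_retries = false      ░┃             
┃┃    int ┃                         ░┃             
┃┃    retu┃[auth]                   ░┃             
┃┃}       ┃interval = 100           ░┃             
┃┃        ┃secret_key = localhost   ░┃             
┃┃int clea┃workers = 60             ░┃             
┃┃    int ┃                         ░┃             
┃┃    int ┃[worker]                 ░┃             
┃┃    int ┃# worker configuration   ░┃             
┃┃    retu┃timeout = production     ░┃             
┗┗━━━━━━━━┃host = 30                ░┃             
          ┃log_level = 8080         ▼┃             
          ┗━━━━━━━━━━━━━━━━━━━━━━━━━━┛             
                                                   
                                                   
                                                   
                                                   


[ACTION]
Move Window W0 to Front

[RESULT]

┃A1: =AVERAGE(C1:D3)             ┃  █┃             
┃       A       B       C       D┃  ░┃             
┃--------------------------------┃  ░┃             
┃  1      [0]       0       0    ┃  ░┃             
┃  2        0       0       0    ┃  ░┃             
┃  3        0       0       0    ┃  ░┃             
┃  4      798       0       0    ┃  ░┃             
┃  5        0       0       0    ┃  ░┃             
┃  6    54.90Hello          0    ┃  ░┃             
┃  7        0       0       0    ┃  ░┃             
┃  8        0       0       0    ┃  ░┃             
┃  9        0       0       0    ┃  ░┃             
┗━━━━━━━━━━━━━━━━━━━━━━━━━━━━━━━━┛  ░┃             
          ┃log_level = 8080         ▼┃             
          ┗━━━━━━━━━━━━━━━━━━━━━━━━━━┛             
                                                   
                                                   
                                                   
                                                   


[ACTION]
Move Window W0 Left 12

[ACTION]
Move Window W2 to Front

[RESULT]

┃A1: =AVER┃interval = production    █┃             
┃       A ┃retry_count = 1024       ░┃             
┃---------┃max_retries = false      ░┃             
┃  1      ┃                         ░┃             
┃  2      ┃[auth]                   ░┃             
┃  3      ┃interval = 100           ░┃             
┃  4      ┃secret_key = localhost   ░┃             
┃  5      ┃workers = 60             ░┃             
┃  6    54┃                         ░┃             
┃  7      ┃[worker]                 ░┃             
┃  8      ┃# worker configuration   ░┃             
┃  9      ┃timeout = production     ░┃             
┗━━━━━━━━━┃host = 30                ░┃             
          ┃log_level = 8080         ▼┃             
          ┗━━━━━━━━━━━━━━━━━━━━━━━━━━┛             
                                                   
                                                   
                                                   
                                                   


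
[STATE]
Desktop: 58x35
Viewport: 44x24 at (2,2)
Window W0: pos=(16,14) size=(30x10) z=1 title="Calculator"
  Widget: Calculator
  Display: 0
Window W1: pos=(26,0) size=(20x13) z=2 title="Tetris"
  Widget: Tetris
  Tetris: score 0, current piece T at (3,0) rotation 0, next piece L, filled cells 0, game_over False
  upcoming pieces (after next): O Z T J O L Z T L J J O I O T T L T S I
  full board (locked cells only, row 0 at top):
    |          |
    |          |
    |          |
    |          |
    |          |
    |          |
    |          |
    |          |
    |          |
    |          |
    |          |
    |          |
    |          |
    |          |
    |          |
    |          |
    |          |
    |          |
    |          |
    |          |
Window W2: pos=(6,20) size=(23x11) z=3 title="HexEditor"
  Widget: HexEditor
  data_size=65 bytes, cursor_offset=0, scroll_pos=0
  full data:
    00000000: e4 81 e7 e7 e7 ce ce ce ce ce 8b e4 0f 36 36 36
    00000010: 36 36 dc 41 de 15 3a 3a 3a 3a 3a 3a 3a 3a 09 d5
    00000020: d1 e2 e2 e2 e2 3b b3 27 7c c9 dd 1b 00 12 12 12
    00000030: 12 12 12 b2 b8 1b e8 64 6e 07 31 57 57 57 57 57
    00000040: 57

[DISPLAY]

                        ┠──────────────────┨
                        ┃                  ┃
                        ┃                  ┃
                        ┃                  ┃
                        ┃                  ┃
                        ┃                  ┃
                        ┃                  ┃
                        ┃                  ┃
                        ┃                  ┃
                        ┃                  ┃
                        ┗━━━━━━━━━━━━━━━━━━┛
                                            
              ┏━━━━━━━━━━━━━━━━━━━━━━━━━━━━┓
              ┃ Calculator                 ┃
              ┠────────────────────────────┨
              ┃                           0┃
              ┃┌───┬───┬───┬───┐           ┃
              ┃│ 7 │ 8 │ 9 │ ÷ │           ┃
    ┏━━━━━━━━━━━━━━━━━━━━━┓┼───┤           ┃
    ┃ HexEditor           ┃│ × │           ┃
    ┠─────────────────────┨┴───┘           ┃
    ┃00000000  E4 81 e7 e7┃━━━━━━━━━━━━━━━━┛
    ┃00000010  36 36 dc 41┃                 
    ┃00000020  d1 e2 e2 e2┃                 


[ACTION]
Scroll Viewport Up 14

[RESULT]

                        ┏━━━━━━━━━━━━━━━━━━┓
                        ┃ Tetris           ┃
                        ┠──────────────────┨
                        ┃                  ┃
                        ┃                  ┃
                        ┃                  ┃
                        ┃                  ┃
                        ┃                  ┃
                        ┃                  ┃
                        ┃                  ┃
                        ┃                  ┃
                        ┃                  ┃
                        ┗━━━━━━━━━━━━━━━━━━┛
                                            
              ┏━━━━━━━━━━━━━━━━━━━━━━━━━━━━┓
              ┃ Calculator                 ┃
              ┠────────────────────────────┨
              ┃                           0┃
              ┃┌───┬───┬───┬───┐           ┃
              ┃│ 7 │ 8 │ 9 │ ÷ │           ┃
    ┏━━━━━━━━━━━━━━━━━━━━━┓┼───┤           ┃
    ┃ HexEditor           ┃│ × │           ┃
    ┠─────────────────────┨┴───┘           ┃
    ┃00000000  E4 81 e7 e7┃━━━━━━━━━━━━━━━━┛


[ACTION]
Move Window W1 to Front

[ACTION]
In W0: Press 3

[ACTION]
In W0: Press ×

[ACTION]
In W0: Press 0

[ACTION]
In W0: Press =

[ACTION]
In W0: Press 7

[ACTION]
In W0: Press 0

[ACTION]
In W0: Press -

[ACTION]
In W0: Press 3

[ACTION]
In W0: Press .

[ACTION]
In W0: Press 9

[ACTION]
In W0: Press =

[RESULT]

                        ┏━━━━━━━━━━━━━━━━━━┓
                        ┃ Tetris           ┃
                        ┠──────────────────┨
                        ┃                  ┃
                        ┃                  ┃
                        ┃                  ┃
                        ┃                  ┃
                        ┃                  ┃
                        ┃                  ┃
                        ┃                  ┃
                        ┃                  ┃
                        ┃                  ┃
                        ┗━━━━━━━━━━━━━━━━━━┛
                                            
              ┏━━━━━━━━━━━━━━━━━━━━━━━━━━━━┓
              ┃ Calculator                 ┃
              ┠────────────────────────────┨
              ┃                        66.1┃
              ┃┌───┬───┬───┬───┐           ┃
              ┃│ 7 │ 8 │ 9 │ ÷ │           ┃
    ┏━━━━━━━━━━━━━━━━━━━━━┓┼───┤           ┃
    ┃ HexEditor           ┃│ × │           ┃
    ┠─────────────────────┨┴───┘           ┃
    ┃00000000  E4 81 e7 e7┃━━━━━━━━━━━━━━━━┛


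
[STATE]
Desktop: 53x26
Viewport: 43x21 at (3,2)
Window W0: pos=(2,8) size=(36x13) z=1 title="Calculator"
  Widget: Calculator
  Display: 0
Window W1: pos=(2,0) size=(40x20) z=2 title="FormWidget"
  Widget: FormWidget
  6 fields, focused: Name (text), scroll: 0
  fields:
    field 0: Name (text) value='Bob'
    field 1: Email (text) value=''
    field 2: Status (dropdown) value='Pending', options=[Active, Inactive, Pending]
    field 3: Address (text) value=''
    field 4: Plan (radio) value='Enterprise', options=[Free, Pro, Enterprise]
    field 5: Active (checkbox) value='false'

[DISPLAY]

──────────────────────────────────────┨    
> Name:       [Bob                   ]┃    
  Email:      [                      ]┃    
  Status:     [Pending              ▼]┃    
  Address:    [                      ]┃    
  Plan:       ( ) Free  ( ) Pro  (●) E┃    
  Active:     [ ]                     ┃    
                                      ┃    
                                      ┃    
                                      ┃    
                                      ┃    
                                      ┃    
                                      ┃    
                                      ┃    
                                      ┃    
                                      ┃    
                                      ┃    
━━━━━━━━━━━━━━━━━━━━━━━━━━━━━━━━━━━━━━┛    
━━━━━━━━━━━━━━━━━━━━━━━━━━━━━━━━━━┛        
                                           
                                           


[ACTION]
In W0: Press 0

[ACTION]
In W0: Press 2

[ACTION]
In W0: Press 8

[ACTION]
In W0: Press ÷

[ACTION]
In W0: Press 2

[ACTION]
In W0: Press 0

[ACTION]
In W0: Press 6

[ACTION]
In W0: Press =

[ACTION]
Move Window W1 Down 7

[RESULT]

                                           
                                           
                                           
                                           
━━━━━━━━━━━━━━━━━━━━━━━━━━━━━━━━━━━━━━┓    
 FormWidget                           ┃    
──────────────────────────────────────┨    
> Name:       [Bob                   ]┃    
  Email:      [                      ]┃    
  Status:     [Pending              ▼]┃    
  Address:    [                      ]┃    
  Plan:       ( ) Free  ( ) Pro  (●) E┃    
  Active:     [ ]                     ┃    
                                      ┃    
                                      ┃    
                                      ┃    
                                      ┃    
                                      ┃    
                                      ┃    
                                      ┃    
                                      ┃    


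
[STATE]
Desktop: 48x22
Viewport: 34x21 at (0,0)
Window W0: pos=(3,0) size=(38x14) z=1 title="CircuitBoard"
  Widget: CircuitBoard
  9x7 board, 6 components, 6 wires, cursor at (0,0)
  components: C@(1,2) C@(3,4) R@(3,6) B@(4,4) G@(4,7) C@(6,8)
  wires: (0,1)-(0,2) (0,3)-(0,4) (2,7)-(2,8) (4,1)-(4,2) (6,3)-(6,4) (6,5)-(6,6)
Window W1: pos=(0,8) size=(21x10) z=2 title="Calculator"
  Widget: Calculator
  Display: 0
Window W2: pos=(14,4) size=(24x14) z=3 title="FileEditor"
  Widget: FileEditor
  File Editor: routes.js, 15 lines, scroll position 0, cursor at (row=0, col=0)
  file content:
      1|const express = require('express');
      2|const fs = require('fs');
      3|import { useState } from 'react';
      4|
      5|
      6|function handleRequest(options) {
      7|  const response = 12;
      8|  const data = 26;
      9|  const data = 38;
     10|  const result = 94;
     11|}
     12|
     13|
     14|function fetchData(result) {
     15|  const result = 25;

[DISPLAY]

   ┏━━━━━━━━━━━━━━━━━━━━━━━━━━━━━━
   ┃ CircuitBoard                 
   ┠──────────────────────────────
   ┃   0 1 2 3 4 5 6 7 8          
   ┃0  [.]  · ┏━━━━━━━━━━━━━━━━━━━
   ┃          ┃ FileEditor        
   ┃1         ┠───────────────────
   ┃          ┃█onst express = req
┏━━━━━━━━━━━━━┃const fs = require(
┃ Calculator  ┃import { useState }
┠─────────────┃                   
┃             ┃                   
┃┌───┬───┬───┬┃function handleRequ
┃│ 7 │ 8 │ 9 │┃  const response = 
┃├───┼───┼───┼┃  const data = 26; 
┃│ 4 │ 5 │ 6 │┃  const data = 38; 
┃└───┴───┴───┴┃  const result = 94
┗━━━━━━━━━━━━━┗━━━━━━━━━━━━━━━━━━━
                                  
                                  
                                  


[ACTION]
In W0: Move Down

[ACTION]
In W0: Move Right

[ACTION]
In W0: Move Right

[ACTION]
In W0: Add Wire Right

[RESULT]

   ┏━━━━━━━━━━━━━━━━━━━━━━━━━━━━━━
   ┃ CircuitBoard                 
   ┠──────────────────────────────
   ┃   0 1 2 3 4 5 6 7 8          
   ┃0       · ┏━━━━━━━━━━━━━━━━━━━
   ┃          ┃ FileEditor        
   ┃1         ┠───────────────────
   ┃          ┃█onst express = req
┏━━━━━━━━━━━━━┃const fs = require(
┃ Calculator  ┃import { useState }
┠─────────────┃                   
┃             ┃                   
┃┌───┬───┬───┬┃function handleRequ
┃│ 7 │ 8 │ 9 │┃  const response = 
┃├───┼───┼───┼┃  const data = 26; 
┃│ 4 │ 5 │ 6 │┃  const data = 38; 
┃└───┴───┴───┴┃  const result = 94
┗━━━━━━━━━━━━━┗━━━━━━━━━━━━━━━━━━━
                                  
                                  
                                  


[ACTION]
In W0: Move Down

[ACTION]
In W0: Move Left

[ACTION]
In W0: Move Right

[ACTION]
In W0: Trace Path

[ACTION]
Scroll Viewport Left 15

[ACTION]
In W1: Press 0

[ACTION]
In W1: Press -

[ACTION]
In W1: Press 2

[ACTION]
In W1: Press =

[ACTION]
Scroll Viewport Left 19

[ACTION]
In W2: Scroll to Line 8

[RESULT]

   ┏━━━━━━━━━━━━━━━━━━━━━━━━━━━━━━
   ┃ CircuitBoard                 
   ┠──────────────────────────────
   ┃   0 1 2 3 4 5 6 7 8          
   ┃0       · ┏━━━━━━━━━━━━━━━━━━━
   ┃          ┃ FileEditor        
   ┃1         ┠───────────────────
   ┃          ┃function handleRequ
┏━━━━━━━━━━━━━┃  const response = 
┃ Calculator  ┃  const data = 26; 
┠─────────────┃  const data = 38; 
┃             ┃  const result = 94
┃┌───┬───┬───┬┃}                  
┃│ 7 │ 8 │ 9 │┃                   
┃├───┼───┼───┼┃                   
┃│ 4 │ 5 │ 6 │┃function fetchData(
┃└───┴───┴───┴┃  const result = 25
┗━━━━━━━━━━━━━┗━━━━━━━━━━━━━━━━━━━
                                  
                                  
                                  


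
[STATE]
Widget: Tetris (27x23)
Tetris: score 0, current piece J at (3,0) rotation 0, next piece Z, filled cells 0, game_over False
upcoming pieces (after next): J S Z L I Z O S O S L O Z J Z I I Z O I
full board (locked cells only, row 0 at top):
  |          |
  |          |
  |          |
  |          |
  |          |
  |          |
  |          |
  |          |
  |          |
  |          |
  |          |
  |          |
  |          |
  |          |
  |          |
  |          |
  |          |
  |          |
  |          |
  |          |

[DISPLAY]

   █      │Next:           
   ███    │▓▓              
          │ ▓▓             
          │                
          │                
          │                
          │Score:          
          │0               
          │                
          │                
          │                
          │                
          │                
          │                
          │                
          │                
          │                
          │                
          │                
          │                
          │                
          │                
          │                


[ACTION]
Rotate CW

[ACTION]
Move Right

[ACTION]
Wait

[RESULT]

          │Next:           
    ██    │▓▓              
    █     │ ▓▓             
    █     │                
          │                
          │                
          │Score:          
          │0               
          │                
          │                
          │                
          │                
          │                
          │                
          │                
          │                
          │                
          │                
          │                
          │                
          │                
          │                
          │                


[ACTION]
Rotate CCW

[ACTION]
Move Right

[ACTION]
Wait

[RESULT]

          │Next:           
          │▓▓              
     █    │ ▓▓             
     ███  │                
          │                
          │                
          │Score:          
          │0               
          │                
          │                
          │                
          │                
          │                
          │                
          │                
          │                
          │                
          │                
          │                
          │                
          │                
          │                
          │                


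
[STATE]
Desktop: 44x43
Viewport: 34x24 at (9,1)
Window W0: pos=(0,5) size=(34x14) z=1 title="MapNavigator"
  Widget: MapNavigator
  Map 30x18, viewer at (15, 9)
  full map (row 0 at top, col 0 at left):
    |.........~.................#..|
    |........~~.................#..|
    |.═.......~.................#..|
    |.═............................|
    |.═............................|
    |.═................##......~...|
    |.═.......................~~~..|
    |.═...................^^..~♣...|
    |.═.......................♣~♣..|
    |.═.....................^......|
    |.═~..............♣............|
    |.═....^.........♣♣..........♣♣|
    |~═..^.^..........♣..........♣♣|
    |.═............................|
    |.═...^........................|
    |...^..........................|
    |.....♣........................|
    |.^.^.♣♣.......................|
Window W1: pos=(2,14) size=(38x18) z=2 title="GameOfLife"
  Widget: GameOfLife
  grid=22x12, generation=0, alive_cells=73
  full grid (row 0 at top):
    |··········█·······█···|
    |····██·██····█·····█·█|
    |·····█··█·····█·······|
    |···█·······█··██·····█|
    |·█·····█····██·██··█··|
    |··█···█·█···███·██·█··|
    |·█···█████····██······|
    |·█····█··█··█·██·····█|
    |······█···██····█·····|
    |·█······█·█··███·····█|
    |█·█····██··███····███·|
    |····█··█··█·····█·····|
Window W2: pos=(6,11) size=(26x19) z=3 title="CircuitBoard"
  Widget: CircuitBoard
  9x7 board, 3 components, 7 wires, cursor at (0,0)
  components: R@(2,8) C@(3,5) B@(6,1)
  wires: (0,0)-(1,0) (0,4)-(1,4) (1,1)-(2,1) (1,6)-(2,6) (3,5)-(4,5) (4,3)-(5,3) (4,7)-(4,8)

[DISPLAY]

                                  
                                  
                                  
                                  
━━━━━━━━━━━━━━━━━━━━━━━━┓         
gator                   ┃         
────────────────────────┨         
....................... ┃         
...........##......~... ┃         
..................~~~.. ┃         
━━━━━━━━━━━━━━━━━━━━━━┓ ┃         
ircuitBoard           ┃ ┃         
──────────────────────┨ ┃         
 0 1 2 3 4 5 6 7 8    ┃━━━━━━━┓   
 [.]              ·   ┃       ┃   
  │               │   ┃───────┨   
  ·   ·           ·   ┃       ┃   
      │               ┃       ┃   
      ·               ┃       ┃   
                      ┃       ┃   
                      ┃       ┃   
                      ┃       ┃   
              ·       ┃       ┃   
              │       ┃       ┃   


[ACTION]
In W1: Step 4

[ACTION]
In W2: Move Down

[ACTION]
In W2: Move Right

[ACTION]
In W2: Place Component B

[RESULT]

                                  
                                  
                                  
                                  
━━━━━━━━━━━━━━━━━━━━━━━━┓         
gator                   ┃         
────────────────────────┨         
....................... ┃         
...........##......~... ┃         
..................~~~.. ┃         
━━━━━━━━━━━━━━━━━━━━━━┓ ┃         
ircuitBoard           ┃ ┃         
──────────────────────┨ ┃         
 0 1 2 3 4 5 6 7 8    ┃━━━━━━━┓   
  ·               ·   ┃       ┃   
  │               │   ┃───────┨   
  ·  [B]          ·   ┃       ┃   
      │               ┃       ┃   
      ·               ┃       ┃   
                      ┃       ┃   
                      ┃       ┃   
                      ┃       ┃   
              ·       ┃       ┃   
              │       ┃       ┃   


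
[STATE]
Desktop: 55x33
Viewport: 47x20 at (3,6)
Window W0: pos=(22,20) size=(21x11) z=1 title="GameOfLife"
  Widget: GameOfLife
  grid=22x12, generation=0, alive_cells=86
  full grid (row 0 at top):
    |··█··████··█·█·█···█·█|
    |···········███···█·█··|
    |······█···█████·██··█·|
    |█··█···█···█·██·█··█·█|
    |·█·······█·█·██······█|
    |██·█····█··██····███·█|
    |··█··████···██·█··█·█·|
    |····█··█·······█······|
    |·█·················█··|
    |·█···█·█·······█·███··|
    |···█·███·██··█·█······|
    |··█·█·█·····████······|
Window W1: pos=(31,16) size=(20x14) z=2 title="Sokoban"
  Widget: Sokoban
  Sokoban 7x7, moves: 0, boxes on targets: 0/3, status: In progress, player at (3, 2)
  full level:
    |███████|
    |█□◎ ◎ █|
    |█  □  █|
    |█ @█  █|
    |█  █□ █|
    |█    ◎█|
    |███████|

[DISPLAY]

                                               
                                               
                                               
                                               
                                               
                                               
                                               
                                               
                                               
                                               
                            ┏━━━━━━━━━━━━━━━━━━
                            ┃ Sokoban          
                            ┠──────────────────
                            ┃███████           
                   ┏━━━━━━━━┃█□◎ ◎ █           
                   ┃ GameOfL┃█  □  █           
                   ┠────────┃█ @█  █           
                   ┃Gen: 0  ┃█  █□ █           
                   ┃··█···█·┃█    ◎█           
                   ┃█·······┃███████           


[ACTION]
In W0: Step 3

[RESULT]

                                               
                                               
                                               
                                               
                                               
                                               
                                               
                                               
                                               
                                               
                            ┏━━━━━━━━━━━━━━━━━━
                            ┃ Sokoban          
                            ┠──────────────────
                            ┃███████           
                   ┏━━━━━━━━┃█□◎ ◎ █           
                   ┃ GameOfL┃█  □  █           
                   ┠────────┃█ @█  █           
                   ┃Gen: 3  ┃█  █□ █           
                   ┃········┃█    ◎█           
                   ┃█·····██┃███████           


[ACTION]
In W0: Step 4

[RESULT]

                                               
                                               
                                               
                                               
                                               
                                               
                                               
                                               
                                               
                                               
                            ┏━━━━━━━━━━━━━━━━━━
                            ┃ Sokoban          
                            ┠──────────────────
                            ┃███████           
                   ┏━━━━━━━━┃█□◎ ◎ █           
                   ┃ GameOfL┃█  □  █           
                   ┠────────┃█ @█  █           
                   ┃Gen: 7  ┃█  █□ █           
                   ┃·······█┃█    ◎█           
                   ┃·······█┃███████           


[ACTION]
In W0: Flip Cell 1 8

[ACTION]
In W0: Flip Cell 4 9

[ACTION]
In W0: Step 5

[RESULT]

                                               
                                               
                                               
                                               
                                               
                                               
                                               
                                               
                                               
                                               
                            ┏━━━━━━━━━━━━━━━━━━
                            ┃ Sokoban          
                            ┠──────────────────
                            ┃███████           
                   ┏━━━━━━━━┃█□◎ ◎ █           
                   ┃ GameOfL┃█  □  █           
                   ┠────────┃█ @█  █           
                   ┃Gen: 12 ┃█  █□ █           
                   ┃········┃█    ◎█           
                   ┃······██┃███████           
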